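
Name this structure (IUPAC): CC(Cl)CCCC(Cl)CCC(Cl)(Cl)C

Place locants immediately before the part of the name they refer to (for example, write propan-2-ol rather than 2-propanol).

The longest carbon chain is 10 atoms: the parent is decane.
Number the chain so that the substituent locant set {2,2,5,9} is lower than {2,6,9,9} at the first point of difference.
That gives chloro groups at C-2 (×2) and C-5 and C-9.
Putting it together: 2,2,5,9-tetrachlorodecane.

2,2,5,9-tetrachlorodecane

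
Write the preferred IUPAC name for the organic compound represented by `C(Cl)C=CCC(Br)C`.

5-bromo-1-chlorohex-2-ene

The longest carbon chain that includes the multiple bond has 6 carbons, so the parent hydride is hexane.
The chain contains a C=C double bond, so the unsaturation ending is -ene.
Choose the numbering such that numbering from this end puts the double bond at C-2 rather than C-4.
This places the double bond between C-2 and C-3; a bromo group at C-5; a chloro group at C-1.
The substituents are ordered alphabetically, ignoring any di-/tri- multipliers.
Putting it together: 5-bromo-1-chlorohex-2-ene.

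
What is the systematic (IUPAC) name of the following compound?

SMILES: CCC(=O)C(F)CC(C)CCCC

The longest carbon chain that includes the carbonyl has 10 carbons, so the parent hydride is decane.
The highest-priority functional group is a ketone (C=O on an internal carbon), so the name ends in -one.
The numbering direction is chosen so that numbering from this end puts the carbonyl group at C-3 rather than C-8.
That gives the carbonyl at C-3; a fluoro group at C-4; a methyl group at C-6.
The substituents are ordered alphabetically, ignoring any di-/tri- multipliers.
The name is 4-fluoro-6-methyldecan-3-one.

4-fluoro-6-methyldecan-3-one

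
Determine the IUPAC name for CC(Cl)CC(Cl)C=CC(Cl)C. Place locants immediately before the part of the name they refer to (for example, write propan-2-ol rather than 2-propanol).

Counting along the main chain through the multiple bond gives 8 carbons: the parent is octane.
The chain contains a C=C double bond, so the unsaturation ending is -ene.
Choose the numbering such that numbering from this end puts the double bond at C-3 rather than C-5.
That gives the double bond between C-3 and C-4; chloro groups at C-2 and C-5 and C-7.
Assembling the pieces gives 2,5,7-trichlorooct-3-ene.

2,5,7-trichlorooct-3-ene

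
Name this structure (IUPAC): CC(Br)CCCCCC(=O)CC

The longest carbon chain that includes the carbonyl has 10 carbons, so the parent hydride is decane.
A ketone (C=O on an internal carbon) is the principal characteristic group, giving the suffix -one.
Number the chain so that numbering from this end puts the carbonyl group at C-3 rather than C-8.
This places the carbonyl at C-3; a bromo group at C-9.
Putting it together: 9-bromodecan-3-one.

9-bromodecan-3-one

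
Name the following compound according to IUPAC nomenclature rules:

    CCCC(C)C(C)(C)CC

The longest carbon chain is 7 atoms: the parent is heptane.
The numbering direction is chosen so that the substituent locant set {3,3,4} is lower than {4,5,5} at the first point of difference.
That gives methyl groups at C-3 (×2) and C-4.
Assembling the pieces gives 3,3,4-trimethylheptane.

3,3,4-trimethylheptane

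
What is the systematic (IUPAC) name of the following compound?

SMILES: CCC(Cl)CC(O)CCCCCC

3-chloroundecan-5-ol

Counting along the main chain through the –OH group gives 11 carbons: the parent is undecane.
An alcohol (–OH) is the principal characteristic group, giving the suffix -ol.
The numbering direction is chosen so that numbering from this end puts the hydroxyl group at C-5 rather than C-7.
That gives the hydroxyl at C-5; a chloro group at C-3.
Putting it together: 3-chloroundecan-5-ol.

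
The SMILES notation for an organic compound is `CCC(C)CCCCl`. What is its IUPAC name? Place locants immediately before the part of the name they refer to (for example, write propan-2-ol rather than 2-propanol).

The parent chain contains 6 carbons (hexane).
Choose the numbering such that the substituent locant set {1,4} is lower than {3,6} at the first point of difference.
That gives a chloro group at C-1; a methyl group at C-4.
The substituents are ordered alphabetically, ignoring any di-/tri- multipliers.
The name is 1-chloro-4-methylhexane.

1-chloro-4-methylhexane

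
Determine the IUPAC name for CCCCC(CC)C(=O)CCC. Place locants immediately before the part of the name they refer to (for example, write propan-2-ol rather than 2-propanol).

5-ethylnonan-4-one

The longest carbon chain that includes the carbonyl has 9 carbons, so the parent hydride is nonane.
The highest-priority functional group is a ketone (C=O on an internal carbon), so the name ends in -one.
Choose the numbering such that numbering from this end puts the carbonyl group at C-4 rather than C-6.
With this numbering: the carbonyl at C-4; an ethyl group at C-5.
Assembling the pieces gives 5-ethylnonan-4-one.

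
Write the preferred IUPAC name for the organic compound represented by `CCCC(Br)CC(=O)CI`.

4-bromo-1-iodoheptan-2-one

The longest chain bearing the carbonyl is 7 carbons long (heptane).
A ketone (C=O on an internal carbon) is the principal characteristic group, giving the suffix -one.
Number the chain so that numbering from this end puts the carbonyl group at C-2 rather than C-6.
This places the carbonyl at C-2; a bromo group at C-4; an iodo group at C-1.
Substituent prefixes are cited in alphabetical order (multiplying prefixes like di-/tri- are ignored for ordering).
Assembling the pieces gives 4-bromo-1-iodoheptan-2-one.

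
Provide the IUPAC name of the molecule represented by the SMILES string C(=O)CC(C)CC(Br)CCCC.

5-bromo-3-methylnonanal

The longest carbon chain that includes the –CHO group has 9 carbons, so the parent hydride is nonane.
The highest-priority functional group is an aldehyde (terminal –CHO), so the name ends in -al.
The numbering direction is chosen so that the aldehyde carbon is C-1 by definition.
That gives a bromo group at C-5; a methyl group at C-3.
The substituents are ordered alphabetically, ignoring any di-/tri- multipliers.
The name is 5-bromo-3-methylnonanal.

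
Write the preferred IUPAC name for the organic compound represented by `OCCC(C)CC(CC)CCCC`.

Counting along the main chain through the –OH group gives 9 carbons: the parent is nonane.
An alcohol (–OH) is the principal characteristic group, giving the suffix -ol.
The numbering direction is chosen so that numbering from this end puts the hydroxyl group at C-1 rather than C-9.
With this numbering: the hydroxyl at C-1; an ethyl group at C-5; a methyl group at C-3.
Prefixes are listed alphabetically: ethyl, methyl.
The name is 5-ethyl-3-methylnonan-1-ol.

5-ethyl-3-methylnonan-1-ol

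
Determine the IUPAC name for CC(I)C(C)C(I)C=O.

Counting along the main chain through the –CHO group gives 5 carbons: the parent is pentane.
An aldehyde (terminal –CHO) is the principal characteristic group, giving the suffix -al.
Choose the numbering such that the aldehyde carbon is C-1 by definition.
This places iodo groups at C-2 and C-4; a methyl group at C-3.
Prefixes are listed alphabetically: iodo, methyl.
The name is 2,4-diiodo-3-methylpentanal.

2,4-diiodo-3-methylpentanal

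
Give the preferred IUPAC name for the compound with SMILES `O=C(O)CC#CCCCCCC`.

dec-3-ynoic acid

Counting along the main chain through the –COOH group and the multiple bond gives 10 carbons: the parent is decane.
A carboxylic acid (terminal –COOH) is the principal characteristic group, giving the suffix -oic acid.
There is one C≡C triple bond, indicated by the ending -yne.
Choose the numbering such that the carboxylic acid carbon is C-1 by definition.
This places the triple bond between C-3 and C-4.
The name is dec-3-ynoic acid.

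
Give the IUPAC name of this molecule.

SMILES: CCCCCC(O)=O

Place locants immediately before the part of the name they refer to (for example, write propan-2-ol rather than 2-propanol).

The longest carbon chain that includes the –COOH group has 6 carbons, so the parent hydride is hexane.
The principal characteristic group is a carboxylic acid (terminal –COOH), named with the suffix -oic acid.
Choose the numbering such that the carboxylic acid carbon is C-1 by definition.
Assembling the pieces gives hexanoic acid.

hexanoic acid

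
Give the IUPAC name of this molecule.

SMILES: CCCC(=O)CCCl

Counting along the main chain through the carbonyl gives 6 carbons: the parent is hexane.
The highest-priority functional group is a ketone (C=O on an internal carbon), so the name ends in -one.
Choose the numbering such that numbering from this end puts the carbonyl group at C-3 rather than C-4.
With this numbering: the carbonyl at C-3; a chloro group at C-1.
Putting it together: 1-chlorohexan-3-one.

1-chlorohexan-3-one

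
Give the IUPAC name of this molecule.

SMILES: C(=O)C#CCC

pent-2-ynal

The longest carbon chain that includes the –CHO group and the multiple bond has 5 carbons, so the parent hydride is pentane.
The highest-priority functional group is an aldehyde (terminal –CHO), so the name ends in -al.
The chain contains a C≡C triple bond, so the unsaturation ending is -yne.
The numbering direction is chosen so that the aldehyde carbon is C-1 by definition.
That gives the triple bond between C-2 and C-3.
Assembling the pieces gives pent-2-ynal.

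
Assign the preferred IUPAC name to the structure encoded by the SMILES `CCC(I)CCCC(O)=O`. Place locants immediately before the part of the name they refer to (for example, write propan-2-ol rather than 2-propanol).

5-iodoheptanoic acid

The longest chain bearing the –COOH group is 7 carbons long (heptane).
A carboxylic acid (terminal –COOH) is the principal characteristic group, giving the suffix -oic acid.
Choose the numbering such that the carboxylic acid carbon is C-1 by definition.
With this numbering: an iodo group at C-5.
Putting it together: 5-iodoheptanoic acid.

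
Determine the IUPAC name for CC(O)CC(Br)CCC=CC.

The longest chain bearing the –OH group and the multiple bond is 9 carbons long (nonane).
An alcohol (–OH) is the principal characteristic group, giving the suffix -ol.
A C=C double bond in the chain gives the infix -ene-.
Choose the numbering such that numbering from this end puts the hydroxyl group at C-2 rather than C-8.
This places the hydroxyl at C-2; the double bond between C-7 and C-8; a bromo group at C-4.
Assembling the pieces gives 4-bromonon-7-en-2-ol.

4-bromonon-7-en-2-ol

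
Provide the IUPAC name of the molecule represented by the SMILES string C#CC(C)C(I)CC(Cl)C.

The longest chain bearing the multiple bond is 7 carbons long (heptane).
The chain contains a C≡C triple bond, so the unsaturation ending is -yne.
Number the chain so that numbering from this end puts the triple bond at C-1 rather than C-6.
That gives the triple bond between C-1 and C-2; a chloro group at C-6; an iodo group at C-4; a methyl group at C-3.
Prefixes are listed alphabetically: chloro, iodo, methyl.
The name is 6-chloro-4-iodo-3-methylhept-1-yne.

6-chloro-4-iodo-3-methylhept-1-yne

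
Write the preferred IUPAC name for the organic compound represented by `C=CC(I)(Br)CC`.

The longest carbon chain that includes the multiple bond has 5 carbons, so the parent hydride is pentane.
A C=C double bond in the chain gives the infix -ene-.
Number the chain so that numbering from this end puts the double bond at C-1 rather than C-4.
With this numbering: the double bond between C-1 and C-2; a bromo group at C-3; an iodo group at C-3.
Prefixes are listed alphabetically: bromo, iodo.
Putting it together: 3-bromo-3-iodopent-1-ene.

3-bromo-3-iodopent-1-ene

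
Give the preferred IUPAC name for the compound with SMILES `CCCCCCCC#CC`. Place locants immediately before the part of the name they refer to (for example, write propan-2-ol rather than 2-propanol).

The longest carbon chain that includes the multiple bond has 10 carbons, so the parent hydride is decane.
A C≡C triple bond in the chain gives the infix -yne-.
Choose the numbering such that numbering from this end puts the triple bond at C-2 rather than C-8.
This places the triple bond between C-2 and C-3.
Putting it together: dec-2-yne.

dec-2-yne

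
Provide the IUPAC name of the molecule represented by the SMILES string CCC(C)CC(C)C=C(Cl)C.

The longest chain bearing the multiple bond is 8 carbons long (octane).
There is one C=C double bond, indicated by the ending -ene.
Number the chain so that numbering from this end puts the double bond at C-2 rather than C-6.
This places the double bond between C-2 and C-3; a chloro group at C-2; methyl groups at C-4 and C-6.
Substituent prefixes are cited in alphabetical order (multiplying prefixes like di-/tri- are ignored for ordering).
The name is 2-chloro-4,6-dimethyloct-2-ene.

2-chloro-4,6-dimethyloct-2-ene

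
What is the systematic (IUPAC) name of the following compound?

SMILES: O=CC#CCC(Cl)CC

5-chlorohept-2-ynal

The longest carbon chain that includes the –CHO group and the multiple bond has 7 carbons, so the parent hydride is heptane.
The principal characteristic group is an aldehyde (terminal –CHO), named with the suffix -al.
There is one C≡C triple bond, indicated by the ending -yne.
The numbering direction is chosen so that the aldehyde carbon is C-1 by definition.
This places the triple bond between C-2 and C-3; a chloro group at C-5.
Putting it together: 5-chlorohept-2-ynal.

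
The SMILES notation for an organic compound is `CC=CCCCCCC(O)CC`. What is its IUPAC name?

The longest chain bearing the –OH group and the multiple bond is 11 carbons long (undecane).
The highest-priority functional group is an alcohol (–OH), so the name ends in -ol.
There is one C=C double bond, indicated by the ending -ene.
Choose the numbering such that numbering from this end puts the hydroxyl group at C-3 rather than C-9.
That gives the hydroxyl at C-3; the double bond between C-9 and C-10.
The name is undec-9-en-3-ol.

undec-9-en-3-ol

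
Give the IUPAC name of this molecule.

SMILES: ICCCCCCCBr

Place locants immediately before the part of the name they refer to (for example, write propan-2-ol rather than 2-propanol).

The parent chain contains 7 carbons (heptane).
Choose the numbering such that the locant sets are identical either way, so the alphabetically earlier bromo substituent takes the lower locant (1 rather than 7).
This places a bromo group at C-1; an iodo group at C-7.
The substituents are ordered alphabetically, ignoring any di-/tri- multipliers.
The name is 1-bromo-7-iodoheptane.

1-bromo-7-iodoheptane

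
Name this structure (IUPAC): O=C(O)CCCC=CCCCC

dec-5-enoic acid

The longest carbon chain that includes the –COOH group and the multiple bond has 10 carbons, so the parent hydride is decane.
The highest-priority functional group is a carboxylic acid (terminal –COOH), so the name ends in -oic acid.
A C=C double bond in the chain gives the infix -ene-.
The numbering direction is chosen so that the carboxylic acid carbon is C-1 by definition.
With this numbering: the double bond between C-5 and C-6.
Assembling the pieces gives dec-5-enoic acid.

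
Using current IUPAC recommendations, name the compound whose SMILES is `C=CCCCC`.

The longest chain bearing the multiple bond is 6 carbons long (hexane).
A C=C double bond in the chain gives the infix -ene-.
Choose the numbering such that numbering from this end puts the double bond at C-1 rather than C-5.
With this numbering: the double bond between C-1 and C-2.
Assembling the pieces gives hex-1-ene.

hex-1-ene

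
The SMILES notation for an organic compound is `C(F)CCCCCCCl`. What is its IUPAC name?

The longest continuous carbon chain has 7 atoms, so the parent hydride is heptane.
Choose the numbering such that the locant sets are identical either way, so the alphabetically earlier chloro substituent takes the lower locant (1 rather than 7).
This places a chloro group at C-1; a fluoro group at C-7.
The substituents are ordered alphabetically, ignoring any di-/tri- multipliers.
Assembling the pieces gives 1-chloro-7-fluoroheptane.

1-chloro-7-fluoroheptane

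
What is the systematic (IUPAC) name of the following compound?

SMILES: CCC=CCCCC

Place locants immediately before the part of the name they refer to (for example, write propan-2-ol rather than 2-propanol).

Counting along the main chain through the multiple bond gives 8 carbons: the parent is octane.
The chain contains a C=C double bond, so the unsaturation ending is -ene.
Choose the numbering such that numbering from this end puts the double bond at C-3 rather than C-5.
This places the double bond between C-3 and C-4.
Assembling the pieces gives oct-3-ene.

oct-3-ene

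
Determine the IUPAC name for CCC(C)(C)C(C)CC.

The longest continuous carbon chain has 6 atoms, so the parent hydride is hexane.
The numbering direction is chosen so that the substituent locant set {3,3,4} is lower than {3,4,4} at the first point of difference.
That gives methyl groups at C-3 (×2) and C-4.
Assembling the pieces gives 3,3,4-trimethylhexane.

3,3,4-trimethylhexane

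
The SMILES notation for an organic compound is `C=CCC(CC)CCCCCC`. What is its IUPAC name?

Counting along the main chain through the multiple bond gives 10 carbons: the parent is decane.
A C=C double bond in the chain gives the infix -ene-.
Number the chain so that numbering from this end puts the double bond at C-1 rather than C-9.
That gives the double bond between C-1 and C-2; an ethyl group at C-4.
Assembling the pieces gives 4-ethyldec-1-ene.

4-ethyldec-1-ene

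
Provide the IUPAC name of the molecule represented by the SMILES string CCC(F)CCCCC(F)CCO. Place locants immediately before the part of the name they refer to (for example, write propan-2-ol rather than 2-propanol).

The longest carbon chain that includes the –OH group has 10 carbons, so the parent hydride is decane.
An alcohol (–OH) is the principal characteristic group, giving the suffix -ol.
Choose the numbering such that numbering from this end puts the hydroxyl group at C-1 rather than C-10.
With this numbering: the hydroxyl at C-1; fluoro groups at C-3 and C-8.
Assembling the pieces gives 3,8-difluorodecan-1-ol.

3,8-difluorodecan-1-ol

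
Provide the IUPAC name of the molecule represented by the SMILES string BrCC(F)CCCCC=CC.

The longest chain bearing the multiple bond is 9 carbons long (nonane).
A C=C double bond in the chain gives the infix -ene-.
Number the chain so that numbering from this end puts the double bond at C-2 rather than C-7.
With this numbering: the double bond between C-2 and C-3; a bromo group at C-9; a fluoro group at C-8.
The substituents are ordered alphabetically, ignoring any di-/tri- multipliers.
Putting it together: 9-bromo-8-fluoronon-2-ene.

9-bromo-8-fluoronon-2-ene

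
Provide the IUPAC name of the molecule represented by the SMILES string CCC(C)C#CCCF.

Counting along the main chain through the multiple bond gives 7 carbons: the parent is heptane.
The chain contains a C≡C triple bond, so the unsaturation ending is -yne.
The numbering direction is chosen so that numbering from this end puts the triple bond at C-3 rather than C-4.
With this numbering: the triple bond between C-3 and C-4; a fluoro group at C-1; a methyl group at C-5.
The substituents are ordered alphabetically, ignoring any di-/tri- multipliers.
Putting it together: 1-fluoro-5-methylhept-3-yne.

1-fluoro-5-methylhept-3-yne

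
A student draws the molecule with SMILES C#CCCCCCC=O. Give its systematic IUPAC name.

The longest carbon chain that includes the –CHO group and the multiple bond has 8 carbons, so the parent hydride is octane.
The principal characteristic group is an aldehyde (terminal –CHO), named with the suffix -al.
A C≡C triple bond in the chain gives the infix -yne-.
The numbering direction is chosen so that the aldehyde carbon is C-1 by definition.
This places the triple bond between C-7 and C-8.
The name is oct-7-ynal.

oct-7-ynal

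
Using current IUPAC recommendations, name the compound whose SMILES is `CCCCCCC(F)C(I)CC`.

4-fluoro-3-iododecane

The longest carbon chain is 10 atoms: the parent is decane.
The numbering direction is chosen so that the substituent locant set {3,4} is lower than {7,8} at the first point of difference.
This places a fluoro group at C-4; an iodo group at C-3.
The substituents are ordered alphabetically, ignoring any di-/tri- multipliers.
Assembling the pieces gives 4-fluoro-3-iododecane.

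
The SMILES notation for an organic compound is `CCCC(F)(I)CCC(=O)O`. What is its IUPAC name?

4-fluoro-4-iodoheptanoic acid

Counting along the main chain through the –COOH group gives 7 carbons: the parent is heptane.
The highest-priority functional group is a carboxylic acid (terminal –COOH), so the name ends in -oic acid.
Number the chain so that the carboxylic acid carbon is C-1 by definition.
This places a fluoro group at C-4; an iodo group at C-4.
The substituents are ordered alphabetically, ignoring any di-/tri- multipliers.
Assembling the pieces gives 4-fluoro-4-iodoheptanoic acid.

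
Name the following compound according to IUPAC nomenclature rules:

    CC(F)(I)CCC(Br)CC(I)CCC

The parent chain contains 10 carbons (decane).
The numbering direction is chosen so that the substituent locant set {2,2,5,7} is lower than {4,6,9,9} at the first point of difference.
That gives a bromo group at C-5; a fluoro group at C-2; iodo groups at C-2 and C-7.
Prefixes are listed alphabetically: bromo, fluoro, iodo.
The name is 5-bromo-2-fluoro-2,7-diiododecane.

5-bromo-2-fluoro-2,7-diiododecane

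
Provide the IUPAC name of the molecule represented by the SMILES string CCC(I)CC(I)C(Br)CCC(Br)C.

2,5-dibromo-6,8-diiododecane

The parent chain contains 10 carbons (decane).
Choose the numbering such that the substituent locant set {2,5,6,8} is lower than {3,5,6,9} at the first point of difference.
With this numbering: bromo groups at C-2 and C-5; iodo groups at C-6 and C-8.
Prefixes are listed alphabetically: bromo, iodo.
Assembling the pieces gives 2,5-dibromo-6,8-diiododecane.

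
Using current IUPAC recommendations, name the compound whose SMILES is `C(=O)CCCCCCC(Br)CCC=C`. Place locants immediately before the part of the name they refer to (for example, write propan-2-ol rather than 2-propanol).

The longest carbon chain that includes the –CHO group and the multiple bond has 12 carbons, so the parent hydride is dodecane.
An aldehyde (terminal –CHO) is the principal characteristic group, giving the suffix -al.
There is one C=C double bond, indicated by the ending -ene.
The numbering direction is chosen so that the aldehyde carbon is C-1 by definition.
With this numbering: the double bond between C-11 and C-12; a bromo group at C-8.
Assembling the pieces gives 8-bromododec-11-enal.

8-bromododec-11-enal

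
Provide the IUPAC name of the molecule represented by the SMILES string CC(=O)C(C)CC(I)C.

The longest chain bearing the carbonyl is 6 carbons long (hexane).
A ketone (C=O on an internal carbon) is the principal characteristic group, giving the suffix -one.
Choose the numbering such that numbering from this end puts the carbonyl group at C-2 rather than C-5.
That gives the carbonyl at C-2; an iodo group at C-5; a methyl group at C-3.
Prefixes are listed alphabetically: iodo, methyl.
The name is 5-iodo-3-methylhexan-2-one.

5-iodo-3-methylhexan-2-one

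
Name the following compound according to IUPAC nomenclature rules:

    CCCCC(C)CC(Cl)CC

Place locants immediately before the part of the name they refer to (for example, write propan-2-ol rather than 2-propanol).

3-chloro-5-methylnonane

The longest continuous carbon chain has 9 atoms, so the parent hydride is nonane.
Choose the numbering such that the substituent locant set {3,5} is lower than {5,7} at the first point of difference.
That gives a chloro group at C-3; a methyl group at C-5.
Prefixes are listed alphabetically: chloro, methyl.
Assembling the pieces gives 3-chloro-5-methylnonane.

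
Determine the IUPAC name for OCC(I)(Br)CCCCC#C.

Counting along the main chain through the –OH group and the multiple bond gives 8 carbons: the parent is octane.
The principal characteristic group is an alcohol (–OH), named with the suffix -ol.
The chain contains a C≡C triple bond, so the unsaturation ending is -yne.
Number the chain so that numbering from this end puts the hydroxyl group at C-1 rather than C-8.
This places the hydroxyl at C-1; the triple bond between C-7 and C-8; a bromo group at C-2; an iodo group at C-2.
Substituent prefixes are cited in alphabetical order (multiplying prefixes like di-/tri- are ignored for ordering).
Putting it together: 2-bromo-2-iodooct-7-yn-1-ol.

2-bromo-2-iodooct-7-yn-1-ol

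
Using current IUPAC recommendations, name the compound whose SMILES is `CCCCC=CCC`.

oct-3-ene

The longest chain bearing the multiple bond is 8 carbons long (octane).
There is one C=C double bond, indicated by the ending -ene.
The numbering direction is chosen so that numbering from this end puts the double bond at C-3 rather than C-5.
With this numbering: the double bond between C-3 and C-4.
Putting it together: oct-3-ene.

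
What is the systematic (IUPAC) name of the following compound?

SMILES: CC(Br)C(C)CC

2-bromo-3-methylpentane

The longest continuous carbon chain has 5 atoms, so the parent hydride is pentane.
Number the chain so that the substituent locant set {2,3} is lower than {3,4} at the first point of difference.
This places a bromo group at C-2; a methyl group at C-3.
Prefixes are listed alphabetically: bromo, methyl.
The name is 2-bromo-3-methylpentane.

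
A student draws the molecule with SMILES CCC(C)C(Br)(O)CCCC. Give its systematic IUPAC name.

4-bromo-3-methyloctan-4-ol

Counting along the main chain through the –OH group gives 8 carbons: the parent is octane.
The principal characteristic group is an alcohol (–OH), named with the suffix -ol.
Number the chain so that numbering from this end puts the hydroxyl group at C-4 rather than C-5.
This places the hydroxyl at C-4; a bromo group at C-4; a methyl group at C-3.
Prefixes are listed alphabetically: bromo, methyl.
Assembling the pieces gives 4-bromo-3-methyloctan-4-ol.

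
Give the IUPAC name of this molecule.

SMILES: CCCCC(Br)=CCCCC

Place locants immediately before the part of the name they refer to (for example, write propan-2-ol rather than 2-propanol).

5-bromodec-5-ene

The longest carbon chain that includes the multiple bond has 10 carbons, so the parent hydride is decane.
A C=C double bond in the chain gives the infix -ene-.
Number the chain so that the substituent locant set {5} is lower than {6} at the first point of difference.
This places the double bond between C-5 and C-6; a bromo group at C-5.
Assembling the pieces gives 5-bromodec-5-ene.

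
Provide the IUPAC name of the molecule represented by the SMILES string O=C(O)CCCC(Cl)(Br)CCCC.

Counting along the main chain through the –COOH group gives 9 carbons: the parent is nonane.
The principal characteristic group is a carboxylic acid (terminal –COOH), named with the suffix -oic acid.
The numbering direction is chosen so that the carboxylic acid carbon is C-1 by definition.
With this numbering: a bromo group at C-5; a chloro group at C-5.
The substituents are ordered alphabetically, ignoring any di-/tri- multipliers.
Putting it together: 5-bromo-5-chlorononanoic acid.

5-bromo-5-chlorononanoic acid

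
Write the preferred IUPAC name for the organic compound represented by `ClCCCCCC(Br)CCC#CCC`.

7-bromo-12-chlorododec-3-yne

Counting along the main chain through the multiple bond gives 12 carbons: the parent is dodecane.
A C≡C triple bond in the chain gives the infix -yne-.
The numbering direction is chosen so that numbering from this end puts the triple bond at C-3 rather than C-9.
That gives the triple bond between C-3 and C-4; a bromo group at C-7; a chloro group at C-12.
Prefixes are listed alphabetically: bromo, chloro.
Putting it together: 7-bromo-12-chlorododec-3-yne.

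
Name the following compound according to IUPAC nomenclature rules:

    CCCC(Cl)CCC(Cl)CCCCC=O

Counting along the main chain through the –CHO group gives 12 carbons: the parent is dodecane.
An aldehyde (terminal –CHO) is the principal characteristic group, giving the suffix -al.
Number the chain so that the aldehyde carbon is C-1 by definition.
That gives chloro groups at C-6 and C-9.
Assembling the pieces gives 6,9-dichlorododecanal.

6,9-dichlorododecanal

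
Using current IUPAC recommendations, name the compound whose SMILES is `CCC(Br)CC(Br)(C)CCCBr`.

1,4,6-tribromo-4-methyloctane

The longest continuous carbon chain has 8 atoms, so the parent hydride is octane.
Choose the numbering such that the substituent locant set {1,4,4,6} is lower than {3,5,5,8} at the first point of difference.
That gives bromo groups at C-1 and C-4 and C-6; a methyl group at C-4.
Substituent prefixes are cited in alphabetical order (multiplying prefixes like di-/tri- are ignored for ordering).
The name is 1,4,6-tribromo-4-methyloctane.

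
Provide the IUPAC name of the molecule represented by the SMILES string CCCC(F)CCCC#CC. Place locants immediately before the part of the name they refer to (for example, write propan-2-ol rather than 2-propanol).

Counting along the main chain through the multiple bond gives 10 carbons: the parent is decane.
The chain contains a C≡C triple bond, so the unsaturation ending is -yne.
Number the chain so that numbering from this end puts the triple bond at C-2 rather than C-8.
This places the triple bond between C-2 and C-3; a fluoro group at C-7.
Assembling the pieces gives 7-fluorodec-2-yne.

7-fluorodec-2-yne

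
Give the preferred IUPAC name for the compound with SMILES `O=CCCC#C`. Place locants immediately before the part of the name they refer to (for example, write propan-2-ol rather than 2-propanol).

Counting along the main chain through the –CHO group and the multiple bond gives 5 carbons: the parent is pentane.
An aldehyde (terminal –CHO) is the principal characteristic group, giving the suffix -al.
There is one C≡C triple bond, indicated by the ending -yne.
Number the chain so that the aldehyde carbon is C-1 by definition.
This places the triple bond between C-4 and C-5.
Assembling the pieces gives pent-4-ynal.

pent-4-ynal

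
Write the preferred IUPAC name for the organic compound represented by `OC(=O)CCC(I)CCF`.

6-fluoro-4-iodohexanoic acid

The longest chain bearing the –COOH group is 6 carbons long (hexane).
The highest-priority functional group is a carboxylic acid (terminal –COOH), so the name ends in -oic acid.
The numbering direction is chosen so that the carboxylic acid carbon is C-1 by definition.
This places a fluoro group at C-6; an iodo group at C-4.
Substituent prefixes are cited in alphabetical order (multiplying prefixes like di-/tri- are ignored for ordering).
Assembling the pieces gives 6-fluoro-4-iodohexanoic acid.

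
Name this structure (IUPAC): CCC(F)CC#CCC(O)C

The longest chain bearing the –OH group and the multiple bond is 9 carbons long (nonane).
The principal characteristic group is an alcohol (–OH), named with the suffix -ol.
The chain contains a C≡C triple bond, so the unsaturation ending is -yne.
The numbering direction is chosen so that numbering from this end puts the hydroxyl group at C-2 rather than C-8.
With this numbering: the hydroxyl at C-2; the triple bond between C-4 and C-5; a fluoro group at C-7.
Putting it together: 7-fluoronon-4-yn-2-ol.

7-fluoronon-4-yn-2-ol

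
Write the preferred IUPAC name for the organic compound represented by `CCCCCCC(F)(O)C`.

Counting along the main chain through the –OH group gives 8 carbons: the parent is octane.
An alcohol (–OH) is the principal characteristic group, giving the suffix -ol.
Number the chain so that numbering from this end puts the hydroxyl group at C-2 rather than C-7.
This places the hydroxyl at C-2; a fluoro group at C-2.
The name is 2-fluorooctan-2-ol.

2-fluorooctan-2-ol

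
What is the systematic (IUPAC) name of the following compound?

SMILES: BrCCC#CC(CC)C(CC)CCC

The longest chain bearing the multiple bond is 9 carbons long (nonane).
The chain contains a C≡C triple bond, so the unsaturation ending is -yne.
Choose the numbering such that numbering from this end puts the triple bond at C-3 rather than C-6.
That gives the triple bond between C-3 and C-4; a bromo group at C-1; ethyl groups at C-5 and C-6.
Prefixes are listed alphabetically: bromo, ethyl.
The name is 1-bromo-5,6-diethylnon-3-yne.

1-bromo-5,6-diethylnon-3-yne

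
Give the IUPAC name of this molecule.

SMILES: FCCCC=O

Counting along the main chain through the –CHO group gives 4 carbons: the parent is butane.
An aldehyde (terminal –CHO) is the principal characteristic group, giving the suffix -al.
Number the chain so that the aldehyde carbon is C-1 by definition.
This places a fluoro group at C-4.
The name is 4-fluorobutanal.

4-fluorobutanal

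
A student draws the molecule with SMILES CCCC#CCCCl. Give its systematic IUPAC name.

The longest carbon chain that includes the multiple bond has 7 carbons, so the parent hydride is heptane.
The chain contains a C≡C triple bond, so the unsaturation ending is -yne.
Number the chain so that numbering from this end puts the triple bond at C-3 rather than C-4.
That gives the triple bond between C-3 and C-4; a chloro group at C-1.
Assembling the pieces gives 1-chlorohept-3-yne.

1-chlorohept-3-yne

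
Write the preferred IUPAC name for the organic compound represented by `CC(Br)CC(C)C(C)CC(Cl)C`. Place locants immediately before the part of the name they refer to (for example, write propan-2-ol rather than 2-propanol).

The parent chain contains 8 carbons (octane).
Number the chain so that the locant sets are identical either way, so the alphabetically earlier bromo substituent takes the lower locant (2 rather than 7).
With this numbering: a bromo group at C-2; a chloro group at C-7; methyl groups at C-4 and C-5.
Substituent prefixes are cited in alphabetical order (multiplying prefixes like di-/tri- are ignored for ordering).
Putting it together: 2-bromo-7-chloro-4,5-dimethyloctane.

2-bromo-7-chloro-4,5-dimethyloctane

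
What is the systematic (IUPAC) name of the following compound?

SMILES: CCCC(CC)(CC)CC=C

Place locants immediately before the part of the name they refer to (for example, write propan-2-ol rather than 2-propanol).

4,4-diethylhept-1-ene

Counting along the main chain through the multiple bond gives 7 carbons: the parent is heptane.
A C=C double bond in the chain gives the infix -ene-.
The numbering direction is chosen so that numbering from this end puts the double bond at C-1 rather than C-6.
That gives the double bond between C-1 and C-2; two ethyl groups at C-4.
Assembling the pieces gives 4,4-diethylhept-1-ene.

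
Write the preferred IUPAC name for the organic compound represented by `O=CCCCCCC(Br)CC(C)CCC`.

7-bromo-9-methyldodecanal

The longest chain bearing the –CHO group is 12 carbons long (dodecane).
The highest-priority functional group is an aldehyde (terminal –CHO), so the name ends in -al.
The numbering direction is chosen so that the aldehyde carbon is C-1 by definition.
That gives a bromo group at C-7; a methyl group at C-9.
Prefixes are listed alphabetically: bromo, methyl.
The name is 7-bromo-9-methyldodecanal.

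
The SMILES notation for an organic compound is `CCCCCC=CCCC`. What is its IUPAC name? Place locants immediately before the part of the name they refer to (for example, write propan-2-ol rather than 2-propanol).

The longest chain bearing the multiple bond is 10 carbons long (decane).
The chain contains a C=C double bond, so the unsaturation ending is -ene.
Number the chain so that numbering from this end puts the double bond at C-4 rather than C-6.
This places the double bond between C-4 and C-5.
Assembling the pieces gives dec-4-ene.

dec-4-ene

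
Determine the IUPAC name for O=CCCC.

The longest carbon chain that includes the –CHO group has 4 carbons, so the parent hydride is butane.
The principal characteristic group is an aldehyde (terminal –CHO), named with the suffix -al.
Number the chain so that the aldehyde carbon is C-1 by definition.
The name is butanal.

butanal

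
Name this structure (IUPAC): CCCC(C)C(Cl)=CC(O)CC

5-chloro-6-methylnon-4-en-3-ol

The longest carbon chain that includes the –OH group and the multiple bond has 9 carbons, so the parent hydride is nonane.
The principal characteristic group is an alcohol (–OH), named with the suffix -ol.
There is one C=C double bond, indicated by the ending -ene.
Number the chain so that numbering from this end puts the hydroxyl group at C-3 rather than C-7.
That gives the hydroxyl at C-3; the double bond between C-4 and C-5; a chloro group at C-5; a methyl group at C-6.
The substituents are ordered alphabetically, ignoring any di-/tri- multipliers.
The name is 5-chloro-6-methylnon-4-en-3-ol.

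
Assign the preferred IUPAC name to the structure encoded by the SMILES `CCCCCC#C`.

hept-1-yne

The longest chain bearing the multiple bond is 7 carbons long (heptane).
There is one C≡C triple bond, indicated by the ending -yne.
Choose the numbering such that numbering from this end puts the triple bond at C-1 rather than C-6.
This places the triple bond between C-1 and C-2.
Putting it together: hept-1-yne.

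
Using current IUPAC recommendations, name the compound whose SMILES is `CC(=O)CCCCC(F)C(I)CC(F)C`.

7,10-difluoro-8-iodoundecan-2-one

Counting along the main chain through the carbonyl gives 11 carbons: the parent is undecane.
A ketone (C=O on an internal carbon) is the principal characteristic group, giving the suffix -one.
Choose the numbering such that numbering from this end puts the carbonyl group at C-2 rather than C-10.
With this numbering: the carbonyl at C-2; fluoro groups at C-7 and C-10; an iodo group at C-8.
Substituent prefixes are cited in alphabetical order (multiplying prefixes like di-/tri- are ignored for ordering).
Assembling the pieces gives 7,10-difluoro-8-iodoundecan-2-one.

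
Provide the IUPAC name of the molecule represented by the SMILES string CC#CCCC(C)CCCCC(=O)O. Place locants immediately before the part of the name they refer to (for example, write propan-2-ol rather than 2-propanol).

Counting along the main chain through the –COOH group and the multiple bond gives 11 carbons: the parent is undecane.
The highest-priority functional group is a carboxylic acid (terminal –COOH), so the name ends in -oic acid.
A C≡C triple bond in the chain gives the infix -yne-.
Number the chain so that the carboxylic acid carbon is C-1 by definition.
With this numbering: the triple bond between C-9 and C-10; a methyl group at C-6.
Assembling the pieces gives 6-methylundec-9-ynoic acid.

6-methylundec-9-ynoic acid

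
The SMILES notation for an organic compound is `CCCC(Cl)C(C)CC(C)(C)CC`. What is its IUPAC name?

The longest continuous carbon chain has 9 atoms, so the parent hydride is nonane.
The numbering direction is chosen so that the substituent locant set {3,3,5,6} is lower than {4,5,7,7} at the first point of difference.
That gives a chloro group at C-6; methyl groups at C-3 (×2) and C-5.
Substituent prefixes are cited in alphabetical order (multiplying prefixes like di-/tri- are ignored for ordering).
The name is 6-chloro-3,3,5-trimethylnonane.

6-chloro-3,3,5-trimethylnonane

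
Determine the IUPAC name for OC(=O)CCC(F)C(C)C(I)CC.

4-fluoro-6-iodo-5-methyloctanoic acid

The longest chain bearing the –COOH group is 8 carbons long (octane).
The principal characteristic group is a carboxylic acid (terminal –COOH), named with the suffix -oic acid.
Choose the numbering such that the carboxylic acid carbon is C-1 by definition.
That gives a fluoro group at C-4; an iodo group at C-6; a methyl group at C-5.
Substituent prefixes are cited in alphabetical order (multiplying prefixes like di-/tri- are ignored for ordering).
The name is 4-fluoro-6-iodo-5-methyloctanoic acid.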